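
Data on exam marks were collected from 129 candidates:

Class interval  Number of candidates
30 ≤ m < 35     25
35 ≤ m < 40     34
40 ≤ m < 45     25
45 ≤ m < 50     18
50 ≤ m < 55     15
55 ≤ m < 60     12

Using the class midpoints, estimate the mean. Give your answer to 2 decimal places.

42.50

Midpoints: 32.5, 37.5, 42.5, 47.5, 52.5, 57.5
Σfm = 25×32.5 + 34×37.5 + 25×42.5 + 18×47.5 + 15×52.5 + 12×57.5 = 5482.5
n = Σf = 129
Mean = 5482.5 / 129 = 42.5000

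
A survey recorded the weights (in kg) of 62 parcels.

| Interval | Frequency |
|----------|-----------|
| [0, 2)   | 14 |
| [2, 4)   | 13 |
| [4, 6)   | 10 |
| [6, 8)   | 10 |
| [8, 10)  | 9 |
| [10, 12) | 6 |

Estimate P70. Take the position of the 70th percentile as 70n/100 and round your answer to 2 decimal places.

Cumulative frequencies: 14, 27, 37, 47, 56, 62
n = 62; position = 70n/100 = 43.4.
This falls in the class [6, 8): L = 6, F = 37, f = 10, h = 2.
70th percentile ≈ 6 + ((43.4 − 37) / 10) × 2 = 7.2800

7.28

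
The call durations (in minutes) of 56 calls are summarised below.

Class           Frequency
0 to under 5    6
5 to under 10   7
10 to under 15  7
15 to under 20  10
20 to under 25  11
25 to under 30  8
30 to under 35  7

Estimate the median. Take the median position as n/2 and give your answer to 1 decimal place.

Cumulative frequencies: 6, 13, 20, 30, 41, 49, 56
n = 56; position = n/2 = 28.
This falls in the class 15 to under 20: L = 15, F = 20, f = 10, h = 5.
Median ≈ 15 + ((28 − 20) / 10) × 5 = 19.0000

19.0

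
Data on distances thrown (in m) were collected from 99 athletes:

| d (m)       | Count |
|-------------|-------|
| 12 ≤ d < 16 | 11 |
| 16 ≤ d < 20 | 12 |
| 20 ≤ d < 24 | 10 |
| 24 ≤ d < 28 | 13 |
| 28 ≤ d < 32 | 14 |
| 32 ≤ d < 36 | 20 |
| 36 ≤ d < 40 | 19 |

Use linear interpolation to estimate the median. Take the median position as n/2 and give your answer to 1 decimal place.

29.0

Cumulative frequencies: 11, 23, 33, 46, 60, 80, 99
n = 99; position = n/2 = 49.5.
This falls in the class 28 ≤ d < 32: L = 28, F = 46, f = 14, h = 4.
Median ≈ 28 + ((49.5 − 46) / 14) × 4 = 29.0000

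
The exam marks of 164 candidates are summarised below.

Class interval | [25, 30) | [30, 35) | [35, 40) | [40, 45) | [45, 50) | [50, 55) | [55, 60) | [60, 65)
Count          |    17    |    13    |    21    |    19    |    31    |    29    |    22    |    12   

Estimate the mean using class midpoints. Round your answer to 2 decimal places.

Midpoints: 27.5, 32.5, 37.5, 42.5, 47.5, 52.5, 57.5, 62.5
Σfm = 17×27.5 + 13×32.5 + 21×37.5 + 19×42.5 + 31×47.5 + 29×52.5 + 22×57.5 + 12×62.5 = 7495
n = Σf = 164
Mean = 7495 / 164 = 45.7012

45.70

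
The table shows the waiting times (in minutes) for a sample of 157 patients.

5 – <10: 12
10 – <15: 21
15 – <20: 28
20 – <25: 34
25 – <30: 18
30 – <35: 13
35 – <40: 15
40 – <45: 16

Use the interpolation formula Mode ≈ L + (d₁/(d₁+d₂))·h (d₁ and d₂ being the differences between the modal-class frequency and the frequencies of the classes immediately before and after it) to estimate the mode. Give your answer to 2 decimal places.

Modal class: 20 – <25 (highest frequency 34).
d₁ = 34 − 28 = 6, d₂ = 34 − 18 = 16
Mode ≈ 20 + (6/(6+16)) × 5 = 20 + 1.3636 = 21.3636

21.36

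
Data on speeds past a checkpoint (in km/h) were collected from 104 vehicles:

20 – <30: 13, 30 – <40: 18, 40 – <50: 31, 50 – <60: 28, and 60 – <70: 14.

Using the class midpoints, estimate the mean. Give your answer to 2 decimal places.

Midpoints: 25, 35, 45, 55, 65
Σfm = 13×25 + 18×35 + 31×45 + 28×55 + 14×65 = 4800
n = Σf = 104
Mean = 4800 / 104 = 46.1538

46.15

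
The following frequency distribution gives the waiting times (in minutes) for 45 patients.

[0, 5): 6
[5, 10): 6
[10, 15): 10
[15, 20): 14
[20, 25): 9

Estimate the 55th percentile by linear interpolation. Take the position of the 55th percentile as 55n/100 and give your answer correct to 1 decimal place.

16.0

Cumulative frequencies: 6, 12, 22, 36, 45
n = 45; position = 55n/100 = 24.75.
This falls in the class [15, 20): L = 15, F = 22, f = 14, h = 5.
55th percentile ≈ 15 + ((24.75 − 22) / 14) × 5 = 15.9821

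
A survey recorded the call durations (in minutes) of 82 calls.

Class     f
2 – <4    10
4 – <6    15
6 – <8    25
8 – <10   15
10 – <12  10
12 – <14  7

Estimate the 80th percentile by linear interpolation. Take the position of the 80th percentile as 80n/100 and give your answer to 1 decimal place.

10.1

Cumulative frequencies: 10, 25, 50, 65, 75, 82
n = 82; position = 80n/100 = 65.6.
This falls in the class 10 – <12: L = 10, F = 65, f = 10, h = 2.
80th percentile ≈ 10 + ((65.6 − 65) / 10) × 2 = 10.1200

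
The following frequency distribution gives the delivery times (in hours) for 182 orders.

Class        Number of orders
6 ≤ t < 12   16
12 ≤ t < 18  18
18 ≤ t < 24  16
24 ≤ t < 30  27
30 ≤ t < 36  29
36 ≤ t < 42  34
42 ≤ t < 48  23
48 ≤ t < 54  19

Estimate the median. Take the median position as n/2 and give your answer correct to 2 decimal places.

32.90

Cumulative frequencies: 16, 34, 50, 77, 106, 140, 163, 182
n = 182; position = n/2 = 91.
This falls in the class 30 ≤ t < 36: L = 30, F = 77, f = 29, h = 6.
Median ≈ 30 + ((91 − 77) / 29) × 6 = 32.8966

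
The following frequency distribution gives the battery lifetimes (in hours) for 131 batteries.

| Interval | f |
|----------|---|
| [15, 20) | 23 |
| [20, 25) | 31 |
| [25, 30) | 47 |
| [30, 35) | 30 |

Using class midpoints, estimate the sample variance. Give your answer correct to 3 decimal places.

Midpoints: 17.5, 22.5, 27.5, 32.5
n = 131, Σfm = 3367.5, mean = 25.7061
Σfm² = 89968.75
Σf(m − x̄)² = Σfm² − (Σfm)²/n = 89968.75 − 3367.5²/131 = 3403.4351
Sample variance = 3403.4351 / 130 = 26.1803

26.180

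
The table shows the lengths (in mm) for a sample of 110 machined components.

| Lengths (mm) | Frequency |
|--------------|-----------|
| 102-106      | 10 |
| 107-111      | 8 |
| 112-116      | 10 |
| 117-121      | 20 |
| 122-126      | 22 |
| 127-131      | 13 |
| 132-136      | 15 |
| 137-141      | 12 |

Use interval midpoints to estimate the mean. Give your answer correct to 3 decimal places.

Midpoints: 104, 109, 114, 119, 124, 129, 134, 139
Σfm = 10×104 + 8×109 + 10×114 + 20×119 + 22×124 + 13×129 + 15×134 + 12×139 = 13515
n = Σf = 110
Mean = 13515 / 110 = 122.8636

122.864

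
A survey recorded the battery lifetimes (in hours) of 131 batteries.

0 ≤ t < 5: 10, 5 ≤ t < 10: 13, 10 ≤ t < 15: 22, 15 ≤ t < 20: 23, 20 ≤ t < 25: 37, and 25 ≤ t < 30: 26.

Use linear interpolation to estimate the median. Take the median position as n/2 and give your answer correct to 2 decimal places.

19.46

Cumulative frequencies: 10, 23, 45, 68, 105, 131
n = 131; position = n/2 = 65.5.
This falls in the class 15 ≤ t < 20: L = 15, F = 45, f = 23, h = 5.
Median ≈ 15 + ((65.5 − 45) / 23) × 5 = 19.4565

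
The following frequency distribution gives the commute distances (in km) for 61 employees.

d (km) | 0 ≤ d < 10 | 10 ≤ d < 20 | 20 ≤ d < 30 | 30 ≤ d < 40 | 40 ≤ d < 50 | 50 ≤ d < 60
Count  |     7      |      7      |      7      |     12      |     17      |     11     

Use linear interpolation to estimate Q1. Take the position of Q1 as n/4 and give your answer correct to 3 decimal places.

21.786

Cumulative frequencies: 7, 14, 21, 33, 50, 61
n = 61; position = n/4 = 15.25.
This falls in the class 20 ≤ d < 30: L = 20, F = 14, f = 7, h = 10.
Lower quartile ≈ 20 + ((15.25 − 14) / 7) × 10 = 21.7857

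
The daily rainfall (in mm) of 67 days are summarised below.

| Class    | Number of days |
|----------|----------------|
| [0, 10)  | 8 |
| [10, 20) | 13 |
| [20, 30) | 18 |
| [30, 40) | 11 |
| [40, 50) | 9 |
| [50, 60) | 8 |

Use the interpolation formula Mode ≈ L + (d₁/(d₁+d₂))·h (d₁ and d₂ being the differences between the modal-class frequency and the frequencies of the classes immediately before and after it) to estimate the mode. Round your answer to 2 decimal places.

Modal class: [20, 30) (highest frequency 18).
d₁ = 18 − 13 = 5, d₂ = 18 − 11 = 7
Mode ≈ 20 + (5/(5+7)) × 10 = 20 + 4.1667 = 24.1667

24.17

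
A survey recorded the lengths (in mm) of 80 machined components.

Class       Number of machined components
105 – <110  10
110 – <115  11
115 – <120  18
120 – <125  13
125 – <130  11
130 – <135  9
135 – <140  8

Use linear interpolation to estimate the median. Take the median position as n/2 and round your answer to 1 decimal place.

120.4

Cumulative frequencies: 10, 21, 39, 52, 63, 72, 80
n = 80; position = n/2 = 40.
This falls in the class 120 – <125: L = 120, F = 39, f = 13, h = 5.
Median ≈ 120 + ((40 − 39) / 13) × 5 = 120.3846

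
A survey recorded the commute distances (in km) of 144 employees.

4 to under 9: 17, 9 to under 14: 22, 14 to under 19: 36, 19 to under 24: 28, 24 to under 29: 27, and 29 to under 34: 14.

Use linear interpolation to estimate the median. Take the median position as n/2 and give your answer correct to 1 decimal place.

Cumulative frequencies: 17, 39, 75, 103, 130, 144
n = 144; position = n/2 = 72.
This falls in the class 14 to under 19: L = 14, F = 39, f = 36, h = 5.
Median ≈ 14 + ((72 − 39) / 36) × 5 = 18.5833

18.6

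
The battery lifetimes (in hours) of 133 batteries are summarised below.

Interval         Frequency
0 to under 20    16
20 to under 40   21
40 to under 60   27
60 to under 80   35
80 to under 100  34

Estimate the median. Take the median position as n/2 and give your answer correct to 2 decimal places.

Cumulative frequencies: 16, 37, 64, 99, 133
n = 133; position = n/2 = 66.5.
This falls in the class 60 to under 80: L = 60, F = 64, f = 35, h = 20.
Median ≈ 60 + ((66.5 − 64) / 35) × 20 = 61.4286

61.43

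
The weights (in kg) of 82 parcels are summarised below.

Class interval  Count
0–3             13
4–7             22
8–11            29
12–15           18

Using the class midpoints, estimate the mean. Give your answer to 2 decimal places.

8.04

Midpoints: 1.5, 5.5, 9.5, 13.5
Σfm = 13×1.5 + 22×5.5 + 29×9.5 + 18×13.5 = 659
n = Σf = 82
Mean = 659 / 82 = 8.0366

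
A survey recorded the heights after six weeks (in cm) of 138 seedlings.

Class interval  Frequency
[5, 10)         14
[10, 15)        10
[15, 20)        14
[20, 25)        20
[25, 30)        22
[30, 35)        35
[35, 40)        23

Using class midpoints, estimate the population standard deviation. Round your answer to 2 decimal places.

9.49

Midpoints: 7.5, 12.5, 17.5, 22.5, 27.5, 32.5, 37.5
n = 138, Σfm = 3530, mean = 25.5797
Σfm² = 102712.5
Σf(m − x̄)² = Σfm² − (Σfm)²/n = 102712.5 − 3530²/138 = 12416.1232
Population variance = 12416.1232 / 138 = 89.9719
Standard deviation = √89.9719 = 9.4854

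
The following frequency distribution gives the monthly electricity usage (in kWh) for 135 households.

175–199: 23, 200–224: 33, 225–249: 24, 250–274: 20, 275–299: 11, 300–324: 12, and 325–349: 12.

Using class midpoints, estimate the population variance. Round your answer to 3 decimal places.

2188.134

Midpoints: 187, 212, 237, 262, 287, 312, 337
n = 135, Σfm = 33170, mean = 245.7037
Σfm² = 8445390
Σf(m − x̄)² = Σfm² − (Σfm)²/n = 8445390 − 33170²/135 = 295398.1481
Population variance = 295398.1481 / 135 = 2188.1344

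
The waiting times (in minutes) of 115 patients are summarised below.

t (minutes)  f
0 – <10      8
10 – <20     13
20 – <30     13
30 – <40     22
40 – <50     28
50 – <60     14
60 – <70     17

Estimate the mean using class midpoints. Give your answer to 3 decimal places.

38.826

Midpoints: 5, 15, 25, 35, 45, 55, 65
Σfm = 8×5 + 13×15 + 13×25 + 22×35 + 28×45 + 14×55 + 17×65 = 4465
n = Σf = 115
Mean = 4465 / 115 = 38.8261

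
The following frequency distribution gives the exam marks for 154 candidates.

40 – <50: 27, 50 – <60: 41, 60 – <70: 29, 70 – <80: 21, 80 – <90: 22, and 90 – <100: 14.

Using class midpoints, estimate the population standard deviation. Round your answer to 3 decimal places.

Midpoints: 45, 55, 65, 75, 85, 95
n = 154, Σfm = 10130, mean = 65.7792
Σfm² = 704650
Σf(m − x̄)² = Σfm² − (Σfm)²/n = 704650 − 10130²/154 = 38306.4935
Population variance = 38306.4935 / 154 = 248.7435
Standard deviation = √248.7435 = 15.7716

15.772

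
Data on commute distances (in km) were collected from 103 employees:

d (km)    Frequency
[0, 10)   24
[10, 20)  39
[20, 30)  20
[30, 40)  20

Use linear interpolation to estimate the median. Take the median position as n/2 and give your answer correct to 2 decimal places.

17.05

Cumulative frequencies: 24, 63, 83, 103
n = 103; position = n/2 = 51.5.
This falls in the class [10, 20): L = 10, F = 24, f = 39, h = 10.
Median ≈ 10 + ((51.5 − 24) / 39) × 10 = 17.0513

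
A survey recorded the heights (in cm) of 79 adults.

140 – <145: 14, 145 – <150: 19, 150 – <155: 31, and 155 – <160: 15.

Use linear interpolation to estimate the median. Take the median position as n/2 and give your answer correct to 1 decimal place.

151.0

Cumulative frequencies: 14, 33, 64, 79
n = 79; position = n/2 = 39.5.
This falls in the class 150 – <155: L = 150, F = 33, f = 31, h = 5.
Median ≈ 150 + ((39.5 − 33) / 31) × 5 = 151.0484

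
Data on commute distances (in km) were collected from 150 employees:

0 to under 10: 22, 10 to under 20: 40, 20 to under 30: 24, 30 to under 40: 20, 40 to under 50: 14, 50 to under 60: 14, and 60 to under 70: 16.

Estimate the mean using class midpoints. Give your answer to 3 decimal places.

Midpoints: 5, 15, 25, 35, 45, 55, 65
Σfm = 22×5 + 40×15 + 24×25 + 20×35 + 14×45 + 14×55 + 16×65 = 4450
n = Σf = 150
Mean = 4450 / 150 = 29.6667

29.667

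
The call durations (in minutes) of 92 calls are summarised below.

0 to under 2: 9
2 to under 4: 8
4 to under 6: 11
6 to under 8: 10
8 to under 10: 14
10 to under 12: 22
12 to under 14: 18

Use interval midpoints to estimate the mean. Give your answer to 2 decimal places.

8.26

Midpoints: 1, 3, 5, 7, 9, 11, 13
Σfm = 9×1 + 8×3 + 11×5 + 10×7 + 14×9 + 22×11 + 18×13 = 760
n = Σf = 92
Mean = 760 / 92 = 8.2609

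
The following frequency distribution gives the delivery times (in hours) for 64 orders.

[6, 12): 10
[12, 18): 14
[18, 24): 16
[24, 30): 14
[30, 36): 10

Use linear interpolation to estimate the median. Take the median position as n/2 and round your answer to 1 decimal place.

Cumulative frequencies: 10, 24, 40, 54, 64
n = 64; position = n/2 = 32.
This falls in the class [18, 24): L = 18, F = 24, f = 16, h = 6.
Median ≈ 18 + ((32 − 24) / 16) × 6 = 21.0000

21.0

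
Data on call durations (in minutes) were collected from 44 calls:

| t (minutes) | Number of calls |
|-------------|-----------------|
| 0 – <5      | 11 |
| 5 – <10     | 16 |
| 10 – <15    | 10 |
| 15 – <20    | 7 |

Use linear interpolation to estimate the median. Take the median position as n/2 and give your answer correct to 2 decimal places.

8.44

Cumulative frequencies: 11, 27, 37, 44
n = 44; position = n/2 = 22.
This falls in the class 5 – <10: L = 5, F = 11, f = 16, h = 5.
Median ≈ 5 + ((22 − 11) / 16) × 5 = 8.4375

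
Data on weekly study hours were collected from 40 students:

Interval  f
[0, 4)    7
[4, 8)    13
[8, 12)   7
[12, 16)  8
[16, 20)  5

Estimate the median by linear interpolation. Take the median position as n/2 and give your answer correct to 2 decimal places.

Cumulative frequencies: 7, 20, 27, 35, 40
n = 40; position = n/2 = 20.
This falls in the class [4, 8): L = 4, F = 7, f = 13, h = 4.
Median ≈ 4 + ((20 − 7) / 13) × 4 = 8.0000

8.00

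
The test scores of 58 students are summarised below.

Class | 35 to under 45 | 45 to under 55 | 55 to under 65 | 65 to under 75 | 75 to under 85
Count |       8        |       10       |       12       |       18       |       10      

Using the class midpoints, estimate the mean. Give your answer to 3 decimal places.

Midpoints: 40, 50, 60, 70, 80
Σfm = 8×40 + 10×50 + 12×60 + 18×70 + 10×80 = 3600
n = Σf = 58
Mean = 3600 / 58 = 62.0690

62.069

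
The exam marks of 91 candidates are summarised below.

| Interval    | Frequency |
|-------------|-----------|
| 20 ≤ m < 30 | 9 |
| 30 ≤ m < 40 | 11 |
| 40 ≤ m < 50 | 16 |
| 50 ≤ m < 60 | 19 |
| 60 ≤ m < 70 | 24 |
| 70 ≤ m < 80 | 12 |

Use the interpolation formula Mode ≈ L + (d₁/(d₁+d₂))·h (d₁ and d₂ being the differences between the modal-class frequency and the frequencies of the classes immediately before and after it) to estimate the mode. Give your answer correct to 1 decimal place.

62.9

Modal class: 60 ≤ m < 70 (highest frequency 24).
d₁ = 24 − 19 = 5, d₂ = 24 − 12 = 12
Mode ≈ 60 + (5/(5+12)) × 10 = 60 + 2.9412 = 62.9412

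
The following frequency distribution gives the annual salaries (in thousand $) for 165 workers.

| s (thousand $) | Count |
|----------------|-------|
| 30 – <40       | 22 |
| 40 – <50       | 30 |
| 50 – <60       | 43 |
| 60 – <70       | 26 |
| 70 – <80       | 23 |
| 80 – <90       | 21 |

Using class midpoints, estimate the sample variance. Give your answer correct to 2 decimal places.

Midpoints: 35, 45, 55, 65, 75, 85
n = 165, Σfm = 9685, mean = 58.6970
Σfm² = 608725
Σf(m − x̄)² = Σfm² − (Σfm)²/n = 608725 − 9685²/165 = 40244.8485
Sample variance = 40244.8485 / 164 = 245.3954

245.40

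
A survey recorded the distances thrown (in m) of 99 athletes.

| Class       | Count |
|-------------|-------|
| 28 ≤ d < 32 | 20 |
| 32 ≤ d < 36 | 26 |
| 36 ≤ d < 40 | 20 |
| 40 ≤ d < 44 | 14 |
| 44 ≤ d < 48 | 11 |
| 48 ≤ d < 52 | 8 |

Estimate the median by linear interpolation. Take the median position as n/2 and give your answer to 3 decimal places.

36.700

Cumulative frequencies: 20, 46, 66, 80, 91, 99
n = 99; position = n/2 = 49.5.
This falls in the class 36 ≤ d < 40: L = 36, F = 46, f = 20, h = 4.
Median ≈ 36 + ((49.5 − 46) / 20) × 4 = 36.7000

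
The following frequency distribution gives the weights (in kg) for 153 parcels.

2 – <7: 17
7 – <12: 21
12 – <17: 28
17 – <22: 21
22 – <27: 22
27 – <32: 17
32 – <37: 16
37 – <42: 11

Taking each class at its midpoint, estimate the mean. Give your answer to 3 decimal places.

20.382

Midpoints: 4.5, 9.5, 14.5, 19.5, 24.5, 29.5, 34.5, 39.5
Σfm = 17×4.5 + 21×9.5 + 28×14.5 + 21×19.5 + 22×24.5 + 17×29.5 + 16×34.5 + 11×39.5 = 3118.5
n = Σf = 153
Mean = 3118.5 / 153 = 20.3824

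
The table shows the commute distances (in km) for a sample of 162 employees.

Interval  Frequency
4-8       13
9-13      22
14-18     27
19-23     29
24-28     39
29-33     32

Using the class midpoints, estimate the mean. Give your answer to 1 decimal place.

20.8

Midpoints: 6, 11, 16, 21, 26, 31
Σfm = 13×6 + 22×11 + 27×16 + 29×21 + 39×26 + 32×31 = 3367
n = Σf = 162
Mean = 3367 / 162 = 20.7840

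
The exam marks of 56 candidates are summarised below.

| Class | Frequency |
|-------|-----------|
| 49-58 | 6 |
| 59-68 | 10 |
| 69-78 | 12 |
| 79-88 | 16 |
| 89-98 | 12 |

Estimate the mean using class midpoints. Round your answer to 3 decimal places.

Midpoints: 53.5, 63.5, 73.5, 83.5, 93.5
Σfm = 6×53.5 + 10×63.5 + 12×73.5 + 16×83.5 + 12×93.5 = 4296
n = Σf = 56
Mean = 4296 / 56 = 76.7143

76.714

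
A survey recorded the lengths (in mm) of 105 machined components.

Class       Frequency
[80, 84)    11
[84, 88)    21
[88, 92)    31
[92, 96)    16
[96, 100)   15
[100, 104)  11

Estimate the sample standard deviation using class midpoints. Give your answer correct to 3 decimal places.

Midpoints: 82, 86, 90, 94, 98, 102
n = 105, Σfm = 9594, mean = 91.3714
Σfm² = 880260
Σf(m − x̄)² = Σfm² − (Σfm)²/n = 880260 − 9594²/105 = 3642.5143
Sample variance = 3642.5143 / 104 = 35.0242
Standard deviation = √35.0242 = 5.9181

5.918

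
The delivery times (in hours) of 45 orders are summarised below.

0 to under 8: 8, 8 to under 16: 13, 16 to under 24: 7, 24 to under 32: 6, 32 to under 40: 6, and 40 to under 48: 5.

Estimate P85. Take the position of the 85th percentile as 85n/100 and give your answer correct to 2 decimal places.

37.67

Cumulative frequencies: 8, 21, 28, 34, 40, 45
n = 45; position = 85n/100 = 38.25.
This falls in the class 32 to under 40: L = 32, F = 34, f = 6, h = 8.
85th percentile ≈ 32 + ((38.25 − 34) / 6) × 8 = 37.6667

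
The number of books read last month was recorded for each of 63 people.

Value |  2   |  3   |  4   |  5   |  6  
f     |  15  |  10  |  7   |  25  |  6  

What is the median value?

Cumulative frequencies: 15, 25, 32, 57, 63
n = 63, so the median is the value in position (n+1)/2 = 32.
Position 32 falls at value 4.

4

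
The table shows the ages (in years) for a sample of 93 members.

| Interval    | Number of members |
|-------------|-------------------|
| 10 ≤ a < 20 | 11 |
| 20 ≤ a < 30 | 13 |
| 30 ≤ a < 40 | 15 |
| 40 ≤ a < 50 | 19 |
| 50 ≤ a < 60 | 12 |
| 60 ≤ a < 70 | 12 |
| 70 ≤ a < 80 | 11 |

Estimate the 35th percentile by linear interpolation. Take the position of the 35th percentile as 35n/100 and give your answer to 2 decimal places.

Cumulative frequencies: 11, 24, 39, 58, 70, 82, 93
n = 93; position = 35n/100 = 32.55.
This falls in the class 30 ≤ a < 40: L = 30, F = 24, f = 15, h = 10.
35th percentile ≈ 30 + ((32.55 − 24) / 15) × 10 = 35.7000

35.70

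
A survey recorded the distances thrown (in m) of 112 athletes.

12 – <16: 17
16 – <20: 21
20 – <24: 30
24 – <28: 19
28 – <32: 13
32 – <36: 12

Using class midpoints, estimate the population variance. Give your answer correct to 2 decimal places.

Midpoints: 14, 18, 22, 26, 30, 34
n = 112, Σfm = 2568, mean = 22.9286
Σfm² = 63072
Σf(m − x̄)² = Σfm² − (Σfm)²/n = 63072 − 2568²/112 = 4191.4286
Population variance = 4191.4286 / 112 = 37.4235

37.42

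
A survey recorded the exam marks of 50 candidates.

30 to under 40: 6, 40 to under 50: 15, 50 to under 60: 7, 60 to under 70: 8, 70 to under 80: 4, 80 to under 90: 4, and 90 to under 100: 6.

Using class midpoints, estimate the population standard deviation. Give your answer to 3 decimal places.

Midpoints: 35, 45, 55, 65, 75, 85, 95
n = 50, Σfm = 3000, mean = 60.0000
Σfm² = 198250
Σf(m − x̄)² = Σfm² − (Σfm)²/n = 198250 − 3000²/50 = 18250.0000
Population variance = 18250.0000 / 50 = 365.0000
Standard deviation = √365.0000 = 19.1050

19.105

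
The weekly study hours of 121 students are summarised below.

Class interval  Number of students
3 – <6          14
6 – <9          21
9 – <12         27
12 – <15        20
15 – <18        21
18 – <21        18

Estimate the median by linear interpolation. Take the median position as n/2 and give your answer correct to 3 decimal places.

11.833

Cumulative frequencies: 14, 35, 62, 82, 103, 121
n = 121; position = n/2 = 60.5.
This falls in the class 9 – <12: L = 9, F = 35, f = 27, h = 3.
Median ≈ 9 + ((60.5 − 35) / 27) × 3 = 11.8333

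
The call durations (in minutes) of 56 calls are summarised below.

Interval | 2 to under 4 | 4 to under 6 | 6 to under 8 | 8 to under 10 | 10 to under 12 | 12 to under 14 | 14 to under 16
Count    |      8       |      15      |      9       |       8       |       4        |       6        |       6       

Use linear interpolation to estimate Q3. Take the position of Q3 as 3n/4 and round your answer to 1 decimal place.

Cumulative frequencies: 8, 23, 32, 40, 44, 50, 56
n = 56; position = 3n/4 = 42.
This falls in the class 10 to under 12: L = 10, F = 40, f = 4, h = 2.
Upper quartile ≈ 10 + ((42 − 40) / 4) × 2 = 11.0000

11.0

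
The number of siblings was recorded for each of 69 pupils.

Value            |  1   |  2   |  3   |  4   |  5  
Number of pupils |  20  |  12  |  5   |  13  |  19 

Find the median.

Cumulative frequencies: 20, 32, 37, 50, 69
n = 69, so the median is the value in position (n+1)/2 = 35.
Position 35 falls at value 3.

3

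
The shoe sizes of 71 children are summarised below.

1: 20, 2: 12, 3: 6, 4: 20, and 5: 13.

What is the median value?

3

Cumulative frequencies: 20, 32, 38, 58, 71
n = 71, so the median is the value in position (n+1)/2 = 36.
Position 36 falls at value 3.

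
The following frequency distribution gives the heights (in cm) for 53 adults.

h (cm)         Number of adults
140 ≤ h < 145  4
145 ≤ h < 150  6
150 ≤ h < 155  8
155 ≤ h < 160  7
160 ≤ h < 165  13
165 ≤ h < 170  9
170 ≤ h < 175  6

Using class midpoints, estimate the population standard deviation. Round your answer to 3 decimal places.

8.837

Midpoints: 142.5, 147.5, 152.5, 157.5, 162.5, 167.5, 172.5
n = 53, Σfm = 8432.5, mean = 159.1038
Σfm² = 1345781.25
Σf(m − x̄)² = Σfm² − (Σfm)²/n = 1345781.25 − 8432.5²/53 = 4138.6792
Population variance = 4138.6792 / 53 = 78.0883
Standard deviation = √78.0883 = 8.8368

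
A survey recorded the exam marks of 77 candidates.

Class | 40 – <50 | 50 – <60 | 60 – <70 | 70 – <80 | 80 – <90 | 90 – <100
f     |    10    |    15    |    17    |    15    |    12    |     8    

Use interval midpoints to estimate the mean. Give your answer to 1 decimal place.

68.6

Midpoints: 45, 55, 65, 75, 85, 95
Σfm = 10×45 + 15×55 + 17×65 + 15×75 + 12×85 + 8×95 = 5285
n = Σf = 77
Mean = 5285 / 77 = 68.6364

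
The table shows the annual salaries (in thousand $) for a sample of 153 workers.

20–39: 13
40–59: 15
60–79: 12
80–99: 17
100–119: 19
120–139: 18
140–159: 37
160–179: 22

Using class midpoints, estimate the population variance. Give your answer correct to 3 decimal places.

Midpoints: 29.5, 49.5, 69.5, 89.5, 109.5, 129.5, 149.5, 169.5
n = 153, Σfm = 17153.5, mean = 112.1144
Σfm² = 2230908.25
Σf(m − x̄)² = Σfm² − (Σfm)²/n = 2230908.25 − 17153.5²/153 = 307754.2484
Population variance = 307754.2484 / 153 = 2011.4657

2011.466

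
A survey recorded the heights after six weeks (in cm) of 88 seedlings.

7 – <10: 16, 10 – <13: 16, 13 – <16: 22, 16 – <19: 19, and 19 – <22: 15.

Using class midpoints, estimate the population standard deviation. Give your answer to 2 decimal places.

Midpoints: 8.5, 11.5, 14.5, 17.5, 20.5
n = 88, Σfm = 1279, mean = 14.5341
Σfm² = 20020
Σf(m − x̄)² = Σfm² − (Σfm)²/n = 20020 − 1279²/88 = 1430.8977
Population variance = 1430.8977 / 88 = 16.2602
Standard deviation = √16.2602 = 4.0324

4.03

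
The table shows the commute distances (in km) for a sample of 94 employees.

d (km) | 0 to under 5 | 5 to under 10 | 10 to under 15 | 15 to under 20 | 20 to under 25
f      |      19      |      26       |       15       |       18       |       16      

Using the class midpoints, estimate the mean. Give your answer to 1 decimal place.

11.8

Midpoints: 2.5, 7.5, 12.5, 17.5, 22.5
Σfm = 19×2.5 + 26×7.5 + 15×12.5 + 18×17.5 + 16×22.5 = 1105
n = Σf = 94
Mean = 1105 / 94 = 11.7553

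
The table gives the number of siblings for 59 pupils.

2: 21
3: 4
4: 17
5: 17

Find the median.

Cumulative frequencies: 21, 25, 42, 59
n = 59, so the median is the value in position (n+1)/2 = 30.
Position 30 falls at value 4.

4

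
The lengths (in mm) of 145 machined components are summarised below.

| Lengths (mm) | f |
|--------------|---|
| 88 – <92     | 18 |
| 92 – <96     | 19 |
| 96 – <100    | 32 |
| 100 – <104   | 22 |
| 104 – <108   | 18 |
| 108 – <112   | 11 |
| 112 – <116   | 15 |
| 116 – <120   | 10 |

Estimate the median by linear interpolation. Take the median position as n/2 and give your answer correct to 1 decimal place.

100.6

Cumulative frequencies: 18, 37, 69, 91, 109, 120, 135, 145
n = 145; position = n/2 = 72.5.
This falls in the class 100 – <104: L = 100, F = 69, f = 22, h = 4.
Median ≈ 100 + ((72.5 − 69) / 22) × 4 = 100.6364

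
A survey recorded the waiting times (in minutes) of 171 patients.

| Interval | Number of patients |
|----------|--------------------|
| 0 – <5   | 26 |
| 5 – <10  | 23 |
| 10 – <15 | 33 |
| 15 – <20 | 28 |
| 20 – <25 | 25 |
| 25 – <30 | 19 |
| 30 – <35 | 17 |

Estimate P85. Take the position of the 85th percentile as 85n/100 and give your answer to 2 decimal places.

Cumulative frequencies: 26, 49, 82, 110, 135, 154, 171
n = 171; position = 85n/100 = 145.35.
This falls in the class 25 – <30: L = 25, F = 135, f = 19, h = 5.
85th percentile ≈ 25 + ((145.35 − 135) / 19) × 5 = 27.7237

27.72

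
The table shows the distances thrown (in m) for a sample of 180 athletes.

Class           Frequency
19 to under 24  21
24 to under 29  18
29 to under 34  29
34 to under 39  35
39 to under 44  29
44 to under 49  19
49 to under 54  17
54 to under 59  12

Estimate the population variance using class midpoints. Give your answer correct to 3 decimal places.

Midpoints: 21.5, 26.5, 31.5, 36.5, 41.5, 46.5, 51.5, 56.5
n = 180, Σfm = 6760, mean = 37.5556
Σfm² = 272175
Σf(m − x̄)² = Σfm² − (Σfm)²/n = 272175 − 6760²/180 = 18299.4444
Population variance = 18299.4444 / 180 = 101.6636

101.664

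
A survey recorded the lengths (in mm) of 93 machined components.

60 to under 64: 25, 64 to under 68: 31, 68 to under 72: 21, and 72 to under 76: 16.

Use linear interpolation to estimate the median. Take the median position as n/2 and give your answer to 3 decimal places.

Cumulative frequencies: 25, 56, 77, 93
n = 93; position = n/2 = 46.5.
This falls in the class 64 to under 68: L = 64, F = 25, f = 31, h = 4.
Median ≈ 64 + ((46.5 − 25) / 31) × 4 = 66.7742

66.774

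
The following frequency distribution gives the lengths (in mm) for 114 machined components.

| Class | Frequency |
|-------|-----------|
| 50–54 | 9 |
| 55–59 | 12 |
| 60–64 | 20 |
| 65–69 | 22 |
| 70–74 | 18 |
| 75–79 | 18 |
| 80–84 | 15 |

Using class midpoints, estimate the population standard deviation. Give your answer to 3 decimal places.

Midpoints: 52, 57, 62, 67, 72, 77, 82
n = 114, Σfm = 7778, mean = 68.2281
Σfm² = 539856
Σf(m − x̄)² = Σfm² − (Σfm)²/n = 539856 − 7778²/114 = 9178.0702
Population variance = 9178.0702 / 114 = 80.5094
Standard deviation = √80.5094 = 8.9727

8.973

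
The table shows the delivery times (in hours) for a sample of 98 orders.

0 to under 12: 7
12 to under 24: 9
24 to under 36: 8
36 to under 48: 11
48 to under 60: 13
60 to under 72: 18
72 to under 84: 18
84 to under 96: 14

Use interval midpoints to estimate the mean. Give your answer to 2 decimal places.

Midpoints: 6, 18, 30, 42, 54, 66, 78, 90
Σfm = 7×6 + 9×18 + 8×30 + 11×42 + 13×54 + 18×66 + 18×78 + 14×90 = 5460
n = Σf = 98
Mean = 5460 / 98 = 55.7143

55.71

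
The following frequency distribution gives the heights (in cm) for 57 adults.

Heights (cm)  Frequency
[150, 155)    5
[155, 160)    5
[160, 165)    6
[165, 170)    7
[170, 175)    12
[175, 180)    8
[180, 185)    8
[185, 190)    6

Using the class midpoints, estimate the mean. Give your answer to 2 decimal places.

171.45

Midpoints: 152.5, 157.5, 162.5, 167.5, 172.5, 177.5, 182.5, 187.5
Σfm = 5×152.5 + 5×157.5 + 6×162.5 + 7×167.5 + 12×172.5 + 8×177.5 + 8×182.5 + 6×187.5 = 9772.5
n = Σf = 57
Mean = 9772.5 / 57 = 171.4474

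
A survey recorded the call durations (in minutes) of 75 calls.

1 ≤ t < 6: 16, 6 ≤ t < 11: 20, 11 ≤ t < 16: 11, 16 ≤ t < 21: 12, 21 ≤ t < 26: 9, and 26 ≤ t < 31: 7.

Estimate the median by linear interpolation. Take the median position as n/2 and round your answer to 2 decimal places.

11.68

Cumulative frequencies: 16, 36, 47, 59, 68, 75
n = 75; position = n/2 = 37.5.
This falls in the class 11 ≤ t < 16: L = 11, F = 36, f = 11, h = 5.
Median ≈ 11 + ((37.5 − 36) / 11) × 5 = 11.6818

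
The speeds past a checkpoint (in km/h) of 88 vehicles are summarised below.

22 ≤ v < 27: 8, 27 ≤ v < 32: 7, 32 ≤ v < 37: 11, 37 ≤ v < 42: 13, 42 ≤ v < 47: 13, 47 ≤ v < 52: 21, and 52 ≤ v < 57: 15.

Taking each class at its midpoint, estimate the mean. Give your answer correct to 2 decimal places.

42.40

Midpoints: 24.5, 29.5, 34.5, 39.5, 44.5, 49.5, 54.5
Σfm = 8×24.5 + 7×29.5 + 11×34.5 + 13×39.5 + 13×44.5 + 21×49.5 + 15×54.5 = 3731
n = Σf = 88
Mean = 3731 / 88 = 42.3977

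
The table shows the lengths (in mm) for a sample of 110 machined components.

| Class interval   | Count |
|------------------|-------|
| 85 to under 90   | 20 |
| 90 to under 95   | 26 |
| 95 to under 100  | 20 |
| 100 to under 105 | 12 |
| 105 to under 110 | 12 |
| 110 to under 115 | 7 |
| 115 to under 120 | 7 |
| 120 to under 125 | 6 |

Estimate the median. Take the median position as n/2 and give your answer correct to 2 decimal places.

Cumulative frequencies: 20, 46, 66, 78, 90, 97, 104, 110
n = 110; position = n/2 = 55.
This falls in the class 95 to under 100: L = 95, F = 46, f = 20, h = 5.
Median ≈ 95 + ((55 − 46) / 20) × 5 = 97.2500

97.25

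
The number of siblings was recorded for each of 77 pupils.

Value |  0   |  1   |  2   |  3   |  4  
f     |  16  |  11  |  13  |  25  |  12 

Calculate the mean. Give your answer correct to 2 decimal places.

2.08

Values: 0, 1, 2, 3, 4
Σfx = 16×0 + 11×1 + 13×2 + 25×3 + 12×4 = 160
n = Σf = 77
Mean = 160 / 77 = 2.0779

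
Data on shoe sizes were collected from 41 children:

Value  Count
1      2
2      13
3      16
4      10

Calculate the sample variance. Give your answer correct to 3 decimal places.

Values: 1, 2, 3, 4
n = 41, Σfx = 116, mean = 2.8293
Σfx² = 358
Σf(x − x̄)² = Σfx² − (Σfx)²/n = 358 − 116²/41 = 29.8049
Sample variance = 29.8049 / 40 = 0.7451

0.745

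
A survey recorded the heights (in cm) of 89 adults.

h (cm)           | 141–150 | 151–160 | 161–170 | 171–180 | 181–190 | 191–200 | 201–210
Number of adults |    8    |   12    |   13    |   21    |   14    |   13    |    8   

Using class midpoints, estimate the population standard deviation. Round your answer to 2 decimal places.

17.45

Midpoints: 145.5, 155.5, 165.5, 175.5, 185.5, 195.5, 205.5
n = 89, Σfm = 15649.5, mean = 175.8371
Σfm² = 2778852.25
Σf(m − x̄)² = Σfm² − (Σfm)²/n = 2778852.25 − 15649.5²/89 = 27089.8876
Population variance = 27089.8876 / 89 = 304.3808
Standard deviation = √304.3808 = 17.4465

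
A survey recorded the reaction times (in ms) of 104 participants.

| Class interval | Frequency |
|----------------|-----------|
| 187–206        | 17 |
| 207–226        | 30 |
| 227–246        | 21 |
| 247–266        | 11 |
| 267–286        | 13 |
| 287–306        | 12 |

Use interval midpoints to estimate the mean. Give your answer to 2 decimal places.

Midpoints: 196.5, 216.5, 236.5, 256.5, 276.5, 296.5
Σfm = 17×196.5 + 30×216.5 + 21×236.5 + 11×256.5 + 13×276.5 + 12×296.5 = 24776
n = Σf = 104
Mean = 24776 / 104 = 238.2308

238.23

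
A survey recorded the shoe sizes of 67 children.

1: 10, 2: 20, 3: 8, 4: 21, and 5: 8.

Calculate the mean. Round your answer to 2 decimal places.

Values: 1, 2, 3, 4, 5
Σfx = 10×1 + 20×2 + 8×3 + 21×4 + 8×5 = 198
n = Σf = 67
Mean = 198 / 67 = 2.9552

2.96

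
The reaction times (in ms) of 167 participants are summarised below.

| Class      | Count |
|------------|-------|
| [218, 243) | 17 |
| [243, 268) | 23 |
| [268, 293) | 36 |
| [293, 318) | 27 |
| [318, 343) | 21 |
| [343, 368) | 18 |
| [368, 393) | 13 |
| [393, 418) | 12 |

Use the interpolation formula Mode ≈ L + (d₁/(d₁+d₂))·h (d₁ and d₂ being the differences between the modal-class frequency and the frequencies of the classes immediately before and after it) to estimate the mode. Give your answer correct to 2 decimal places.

282.77

Modal class: [268, 293) (highest frequency 36).
d₁ = 36 − 23 = 13, d₂ = 36 − 27 = 9
Mode ≈ 268 + (13/(13+9)) × 25 = 268 + 14.7727 = 282.7727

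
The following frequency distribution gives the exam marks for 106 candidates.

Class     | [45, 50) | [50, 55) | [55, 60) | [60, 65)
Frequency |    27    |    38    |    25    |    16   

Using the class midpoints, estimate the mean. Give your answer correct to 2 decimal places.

Midpoints: 47.5, 52.5, 57.5, 62.5
Σfm = 27×47.5 + 38×52.5 + 25×57.5 + 16×62.5 = 5715
n = Σf = 106
Mean = 5715 / 106 = 53.9151

53.92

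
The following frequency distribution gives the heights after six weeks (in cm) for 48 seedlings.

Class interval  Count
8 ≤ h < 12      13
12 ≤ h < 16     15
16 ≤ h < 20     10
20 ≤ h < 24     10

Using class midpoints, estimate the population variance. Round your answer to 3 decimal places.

18.993

Midpoints: 10, 14, 18, 22
n = 48, Σfm = 740, mean = 15.4167
Σfm² = 12320
Σf(m − x̄)² = Σfm² − (Σfm)²/n = 12320 − 740²/48 = 911.6667
Population variance = 911.6667 / 48 = 18.9931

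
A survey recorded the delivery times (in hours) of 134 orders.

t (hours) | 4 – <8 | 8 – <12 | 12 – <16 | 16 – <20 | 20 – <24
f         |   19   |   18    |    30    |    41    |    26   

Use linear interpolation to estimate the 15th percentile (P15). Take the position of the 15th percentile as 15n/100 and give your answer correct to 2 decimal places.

Cumulative frequencies: 19, 37, 67, 108, 134
n = 134; position = 15n/100 = 20.1.
This falls in the class 8 – <12: L = 8, F = 19, f = 18, h = 4.
15th percentile ≈ 8 + ((20.1 − 19) / 18) × 4 = 8.2444

8.24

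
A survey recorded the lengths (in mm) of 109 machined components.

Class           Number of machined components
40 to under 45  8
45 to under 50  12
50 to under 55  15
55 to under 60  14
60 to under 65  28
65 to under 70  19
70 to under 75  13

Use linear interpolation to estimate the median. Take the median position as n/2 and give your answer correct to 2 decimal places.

60.98

Cumulative frequencies: 8, 20, 35, 49, 77, 96, 109
n = 109; position = n/2 = 54.5.
This falls in the class 60 to under 65: L = 60, F = 49, f = 28, h = 5.
Median ≈ 60 + ((54.5 − 49) / 28) × 5 = 60.9821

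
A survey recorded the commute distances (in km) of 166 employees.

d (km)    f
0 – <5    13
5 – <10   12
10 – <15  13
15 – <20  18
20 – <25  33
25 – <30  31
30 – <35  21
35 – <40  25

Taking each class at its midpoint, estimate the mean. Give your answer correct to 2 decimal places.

Midpoints: 2.5, 7.5, 12.5, 17.5, 22.5, 27.5, 32.5, 37.5
Σfm = 13×2.5 + 12×7.5 + 13×12.5 + 18×17.5 + 33×22.5 + 31×27.5 + 21×32.5 + 25×37.5 = 3815
n = Σf = 166
Mean = 3815 / 166 = 22.9819

22.98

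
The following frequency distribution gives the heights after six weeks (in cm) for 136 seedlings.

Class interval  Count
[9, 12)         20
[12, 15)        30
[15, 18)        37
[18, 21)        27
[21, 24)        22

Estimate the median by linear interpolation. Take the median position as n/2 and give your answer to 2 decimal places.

Cumulative frequencies: 20, 50, 87, 114, 136
n = 136; position = n/2 = 68.
This falls in the class [15, 18): L = 15, F = 50, f = 37, h = 3.
Median ≈ 15 + ((68 − 50) / 37) × 3 = 16.4595

16.46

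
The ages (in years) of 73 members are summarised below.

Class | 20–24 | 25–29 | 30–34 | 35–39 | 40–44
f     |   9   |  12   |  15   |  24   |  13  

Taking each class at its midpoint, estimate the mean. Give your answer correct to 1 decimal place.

Midpoints: 22, 27, 32, 37, 42
Σfm = 9×22 + 12×27 + 15×32 + 24×37 + 13×42 = 2436
n = Σf = 73
Mean = 2436 / 73 = 33.3699

33.4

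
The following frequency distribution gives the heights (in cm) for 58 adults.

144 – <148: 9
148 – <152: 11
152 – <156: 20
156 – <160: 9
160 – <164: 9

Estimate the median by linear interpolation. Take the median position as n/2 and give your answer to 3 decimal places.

153.800

Cumulative frequencies: 9, 20, 40, 49, 58
n = 58; position = n/2 = 29.
This falls in the class 152 – <156: L = 152, F = 20, f = 20, h = 4.
Median ≈ 152 + ((29 − 20) / 20) × 4 = 153.8000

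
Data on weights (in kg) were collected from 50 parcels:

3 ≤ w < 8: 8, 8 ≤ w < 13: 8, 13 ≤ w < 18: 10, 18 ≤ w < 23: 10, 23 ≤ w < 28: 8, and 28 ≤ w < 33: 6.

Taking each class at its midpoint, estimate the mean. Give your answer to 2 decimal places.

17.50

Midpoints: 5.5, 10.5, 15.5, 20.5, 25.5, 30.5
Σfm = 8×5.5 + 8×10.5 + 10×15.5 + 10×20.5 + 8×25.5 + 6×30.5 = 875
n = Σf = 50
Mean = 875 / 50 = 17.5000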